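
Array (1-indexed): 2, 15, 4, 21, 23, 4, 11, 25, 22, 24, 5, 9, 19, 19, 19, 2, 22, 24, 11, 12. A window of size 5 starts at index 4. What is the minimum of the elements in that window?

4

Elements at indices 4..8: 21, 23, 4, 11, 25
min(21, 23, 4, 11, 25) = 4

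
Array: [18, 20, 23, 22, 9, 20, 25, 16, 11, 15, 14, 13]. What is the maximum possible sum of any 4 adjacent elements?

83

18 20 23 22 → sum 83
20 23 22 9 → sum 74
23 22 9 20 → sum 74
22 9 20 25 → sum 76
9 20 25 16 → sum 70
20 25 16 11 → sum 72
25 16 11 15 → sum 67
16 11 15 14 → sum 56
11 15 14 13 → sum 53
Maximum of these is 83.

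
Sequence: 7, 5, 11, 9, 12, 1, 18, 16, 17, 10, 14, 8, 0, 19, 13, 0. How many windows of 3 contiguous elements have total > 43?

(7, 5, 11) → sum 23
(5, 11, 9) → sum 25
(11, 9, 12) → sum 32
(9, 12, 1) → sum 22
(12, 1, 18) → sum 31
(1, 18, 16) → sum 35
(18, 16, 17) → sum 51  > 43 ✓
(16, 17, 10) → sum 43
(17, 10, 14) → sum 41
(10, 14, 8) → sum 32
(14, 8, 0) → sum 22
(8, 0, 19) → sum 27
(0, 19, 13) → sum 32
(19, 13, 0) → sum 32
1 window satisfy the condition.

1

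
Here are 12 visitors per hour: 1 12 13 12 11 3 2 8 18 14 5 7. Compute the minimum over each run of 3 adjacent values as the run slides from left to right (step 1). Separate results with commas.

[1, 12, 13] → min 1
[12, 13, 12] → min 12
[13, 12, 11] → min 11
[12, 11, 3] → min 3
[11, 3, 2] → min 2
[3, 2, 8] → min 2
[2, 8, 18] → min 2
[8, 18, 14] → min 8
[18, 14, 5] → min 5
[14, 5, 7] → min 5

1, 12, 11, 3, 2, 2, 2, 8, 5, 5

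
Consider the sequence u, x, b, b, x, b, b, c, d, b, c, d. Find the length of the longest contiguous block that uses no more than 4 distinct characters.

11

Extend right; when distinct count exceeds 4, shrink from the left:
[u] 1 distinct, len 1
[u, x] 2 distinct, len 2
[u, x, b] 3 distinct, len 3
[u, x, b, b] 3 distinct, len 4
[u, x, b, b, x] 3 distinct, len 5
[u, x, b, b, x, b] 3 distinct, len 6
[u, x, b, b, x, b, b] 3 distinct, len 7
[u, x, b, b, x, b, b, c] 4 distinct, len 8
[x, b, b, x, b, b, c, d] 4 distinct, len 8
[x, b, b, x, b, b, c, d, b] 4 distinct, len 9
[x, b, b, x, b, b, c, d, b, c] 4 distinct, len 10
[x, b, b, x, b, b, c, d, b, c, d] 4 distinct, len 11
Longest length with ≤4 distinct: 11.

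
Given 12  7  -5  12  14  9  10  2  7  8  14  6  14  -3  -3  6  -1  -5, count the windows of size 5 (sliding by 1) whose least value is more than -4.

10

(12, 7, -5, 12, 14) → min -5
(7, -5, 12, 14, 9) → min -5
(-5, 12, 14, 9, 10) → min -5
(12, 14, 9, 10, 2) → min 2  > -4 ✓
(14, 9, 10, 2, 7) → min 2  > -4 ✓
(9, 10, 2, 7, 8) → min 2  > -4 ✓
(10, 2, 7, 8, 14) → min 2  > -4 ✓
(2, 7, 8, 14, 6) → min 2  > -4 ✓
(7, 8, 14, 6, 14) → min 6  > -4 ✓
(8, 14, 6, 14, -3) → min -3  > -4 ✓
(14, 6, 14, -3, -3) → min -3  > -4 ✓
(6, 14, -3, -3, 6) → min -3  > -4 ✓
(14, -3, -3, 6, -1) → min -3  > -4 ✓
(-3, -3, 6, -1, -5) → min -5
10 windows satisfy the condition.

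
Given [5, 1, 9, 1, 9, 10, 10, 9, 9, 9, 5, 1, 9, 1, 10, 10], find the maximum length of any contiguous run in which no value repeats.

[5] len 1
[5, 1] len 2
[5, 1, 9] len 3
[9, 1] len 2
[1, 9] len 2
[1, 9, 10] len 3
[10] len 1
[10, 9] len 2
[9] len 1
[9] len 1
[9, 5] len 2
[9, 5, 1] len 3
[5, 1, 9] len 3
[9, 1] len 2
[9, 1, 10] len 3
[10] len 1
Longest all-distinct length: 3.

3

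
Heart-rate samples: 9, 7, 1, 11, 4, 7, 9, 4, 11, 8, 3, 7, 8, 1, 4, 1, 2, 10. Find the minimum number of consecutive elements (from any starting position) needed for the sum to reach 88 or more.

add 9: running sum 9 < 88
add 7: running sum 16 < 88
add 1: running sum 17 < 88
add 11: running sum 28 < 88
add 4: running sum 32 < 88
add 7: running sum 39 < 88
add 9: running sum 48 < 88
add 4: running sum 52 < 88
add 11: running sum 63 < 88
add 8: running sum 71 < 88
add 3: running sum 74 < 88
add 7: running sum 81 < 88
add 8: shortest ending here [9, 7, 1, 11, 4, 7, 9, 4, 11, 8, 3, 7, 8] sum 89, len 13
add 1: shortest ending here [9, 7, 1, 11, 4, 7, 9, 4, 11, 8, 3, 7, 8, 1] sum 90, len 14
add 4: shortest ending here [9, 7, 1, 11, 4, 7, 9, 4, 11, 8, 3, 7, 8, 1, 4] sum 94, len 15
add 1: shortest ending here [9, 7, 1, 11, 4, 7, 9, 4, 11, 8, 3, 7, 8, 1, 4, 1] sum 95, len 16
add 2: shortest ending here [7, 1, 11, 4, 7, 9, 4, 11, 8, 3, 7, 8, 1, 4, 1, 2] sum 88, len 16
add 10: shortest ending here [11, 4, 7, 9, 4, 11, 8, 3, 7, 8, 1, 4, 1, 2, 10] sum 90, len 15
Shortest qualifying length: 13.

13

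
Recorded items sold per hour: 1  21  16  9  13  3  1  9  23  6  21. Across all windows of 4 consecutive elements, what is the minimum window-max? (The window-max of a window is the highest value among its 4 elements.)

13

(1, 21, 16, 9) → max 21
(21, 16, 9, 13) → max 21
(16, 9, 13, 3) → max 16
(9, 13, 3, 1) → max 13
(13, 3, 1, 9) → max 13
(3, 1, 9, 23) → max 23
(1, 9, 23, 6) → max 23
(9, 23, 6, 21) → max 23
Minimum of these is 13.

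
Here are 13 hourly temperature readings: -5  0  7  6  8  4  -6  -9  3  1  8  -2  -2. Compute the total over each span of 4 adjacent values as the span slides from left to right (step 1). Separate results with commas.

[-5, 0, 7, 6] → sum 8
[0, 7, 6, 8] → sum 21
[7, 6, 8, 4] → sum 25
[6, 8, 4, -6] → sum 12
[8, 4, -6, -9] → sum -3
[4, -6, -9, 3] → sum -8
[-6, -9, 3, 1] → sum -11
[-9, 3, 1, 8] → sum 3
[3, 1, 8, -2] → sum 10
[1, 8, -2, -2] → sum 5

8, 21, 25, 12, -3, -8, -11, 3, 10, 5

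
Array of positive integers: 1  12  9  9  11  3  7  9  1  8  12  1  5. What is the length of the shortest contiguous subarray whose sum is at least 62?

add 1: running sum 1 < 62
add 12: running sum 13 < 62
add 9: running sum 22 < 62
add 9: running sum 31 < 62
add 11: running sum 42 < 62
add 3: running sum 45 < 62
add 7: running sum 52 < 62
add 9: running sum 61 < 62
add 1: shortest ending here [1, 12, 9, 9, 11, 3, 7, 9, 1] sum 62, len 9
add 8: shortest ending here [12, 9, 9, 11, 3, 7, 9, 1, 8] sum 69, len 9
add 12: shortest ending here [9, 9, 11, 3, 7, 9, 1, 8, 12] sum 69, len 9
add 1: shortest ending here [9, 9, 11, 3, 7, 9, 1, 8, 12, 1] sum 70, len 10
add 5: shortest ending here [9, 11, 3, 7, 9, 1, 8, 12, 1, 5] sum 66, len 10
Shortest qualifying length: 9.

9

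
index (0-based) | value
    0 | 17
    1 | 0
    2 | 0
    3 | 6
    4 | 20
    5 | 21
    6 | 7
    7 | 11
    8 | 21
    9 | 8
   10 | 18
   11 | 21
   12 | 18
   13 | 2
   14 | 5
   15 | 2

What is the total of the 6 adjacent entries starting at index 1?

54

Elements at indices 1..6: 0, 0, 6, 20, 21, 7
sum(0, 0, 6, 20, 21, 7) = 54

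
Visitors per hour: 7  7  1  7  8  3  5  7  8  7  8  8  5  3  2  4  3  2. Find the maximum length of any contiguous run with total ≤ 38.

8

add 7: [7] sum 7, len 1
add 7: [7, 7] sum 14, len 2
add 1: [7, 7, 1] sum 15, len 3
add 7: [7, 7, 1, 7] sum 22, len 4
add 8: [7, 7, 1, 7, 8] sum 30, len 5
add 3: [7, 7, 1, 7, 8, 3] sum 33, len 6
add 5: [7, 7, 1, 7, 8, 3, 5] sum 38, len 7
add 7: [7, 1, 7, 8, 3, 5, 7] sum 38, len 7
add 8: [7, 8, 3, 5, 7, 8] sum 38, len 6
add 7: [8, 3, 5, 7, 8, 7] sum 38, len 6
add 8: [3, 5, 7, 8, 7, 8] sum 38, len 6
add 8: [7, 8, 7, 8, 8] sum 38, len 5
add 5: [8, 7, 8, 8, 5] sum 36, len 5
add 3: [7, 8, 8, 5, 3] sum 31, len 5
add 2: [7, 8, 8, 5, 3, 2] sum 33, len 6
add 4: [7, 8, 8, 5, 3, 2, 4] sum 37, len 7
add 3: [8, 8, 5, 3, 2, 4, 3] sum 33, len 7
add 2: [8, 8, 5, 3, 2, 4, 3, 2] sum 35, len 8
Longest length seen: 8.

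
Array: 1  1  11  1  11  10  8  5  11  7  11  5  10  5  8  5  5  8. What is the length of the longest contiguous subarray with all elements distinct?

5

add 1: [1] len 1
add 1 (repeat 1, move left end past it): [1] len 1
add 11: [1, 11] len 2
add 1 (repeat 1, move left end past it): [11, 1] len 2
add 11 (repeat 11, move left end past it): [1, 11] len 2
add 10: [1, 11, 10] len 3
add 8: [1, 11, 10, 8] len 4
add 5: [1, 11, 10, 8, 5] len 5
add 11 (repeat 11, move left end past it): [10, 8, 5, 11] len 4
add 7: [10, 8, 5, 11, 7] len 5
add 11 (repeat 11, move left end past it): [7, 11] len 2
add 5: [7, 11, 5] len 3
add 10: [7, 11, 5, 10] len 4
add 5 (repeat 5, move left end past it): [10, 5] len 2
add 8: [10, 5, 8] len 3
add 5 (repeat 5, move left end past it): [8, 5] len 2
add 5 (repeat 5, move left end past it): [5] len 1
add 8: [5, 8] len 2
Longest all-distinct length: 5.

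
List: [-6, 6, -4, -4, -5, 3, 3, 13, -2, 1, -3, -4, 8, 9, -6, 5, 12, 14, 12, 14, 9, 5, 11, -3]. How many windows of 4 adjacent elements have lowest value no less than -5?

[-6, 6, -4, -4] → min -6
[6, -4, -4, -5] → min -5  ≥ -5 ✓
[-4, -4, -5, 3] → min -5  ≥ -5 ✓
[-4, -5, 3, 3] → min -5  ≥ -5 ✓
[-5, 3, 3, 13] → min -5  ≥ -5 ✓
[3, 3, 13, -2] → min -2  ≥ -5 ✓
[3, 13, -2, 1] → min -2  ≥ -5 ✓
[13, -2, 1, -3] → min -3  ≥ -5 ✓
[-2, 1, -3, -4] → min -4  ≥ -5 ✓
[1, -3, -4, 8] → min -4  ≥ -5 ✓
[-3, -4, 8, 9] → min -4  ≥ -5 ✓
[-4, 8, 9, -6] → min -6
[8, 9, -6, 5] → min -6
[9, -6, 5, 12] → min -6
[-6, 5, 12, 14] → min -6
[5, 12, 14, 12] → min 5  ≥ -5 ✓
[12, 14, 12, 14] → min 12  ≥ -5 ✓
[14, 12, 14, 9] → min 9  ≥ -5 ✓
[12, 14, 9, 5] → min 5  ≥ -5 ✓
[14, 9, 5, 11] → min 5  ≥ -5 ✓
[9, 5, 11, -3] → min -3  ≥ -5 ✓
16 windows satisfy the condition.

16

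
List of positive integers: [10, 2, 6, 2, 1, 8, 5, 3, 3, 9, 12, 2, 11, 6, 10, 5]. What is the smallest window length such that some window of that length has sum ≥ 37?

5

add 10: running sum 10 < 37
add 2: running sum 12 < 37
add 6: running sum 18 < 37
add 2: running sum 20 < 37
add 1: running sum 21 < 37
add 8: running sum 29 < 37
add 5: running sum 34 < 37
add 3: shortest ending here [10, 2, 6, 2, 1, 8, 5, 3] sum 37, len 8
add 3: shortest ending here [10, 2, 6, 2, 1, 8, 5, 3, 3] sum 40, len 9
add 9: shortest ending here [6, 2, 1, 8, 5, 3, 3, 9] sum 37, len 8
add 12: shortest ending here [8, 5, 3, 3, 9, 12] sum 40, len 6
add 2: shortest ending here [8, 5, 3, 3, 9, 12, 2] sum 42, len 7
add 11: shortest ending here [3, 9, 12, 2, 11] sum 37, len 5
add 6: shortest ending here [9, 12, 2, 11, 6] sum 40, len 5
add 10: shortest ending here [12, 2, 11, 6, 10] sum 41, len 5
add 5: shortest ending here [12, 2, 11, 6, 10, 5] sum 46, len 6
Shortest qualifying length: 5.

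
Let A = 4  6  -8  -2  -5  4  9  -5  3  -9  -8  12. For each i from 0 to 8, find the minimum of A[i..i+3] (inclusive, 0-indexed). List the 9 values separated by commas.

4 6 -8 -2 → min -8
6 -8 -2 -5 → min -8
-8 -2 -5 4 → min -8
-2 -5 4 9 → min -5
-5 4 9 -5 → min -5
4 9 -5 3 → min -5
9 -5 3 -9 → min -9
-5 3 -9 -8 → min -9
3 -9 -8 12 → min -9

-8, -8, -8, -5, -5, -5, -9, -9, -9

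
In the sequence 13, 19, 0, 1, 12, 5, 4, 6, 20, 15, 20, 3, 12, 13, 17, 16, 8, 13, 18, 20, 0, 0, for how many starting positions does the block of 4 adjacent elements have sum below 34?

5

[13, 19, 0, 1] → sum 33  < 34 ✓
[19, 0, 1, 12] → sum 32  < 34 ✓
[0, 1, 12, 5] → sum 18  < 34 ✓
[1, 12, 5, 4] → sum 22  < 34 ✓
[12, 5, 4, 6] → sum 27  < 34 ✓
[5, 4, 6, 20] → sum 35
[4, 6, 20, 15] → sum 45
[6, 20, 15, 20] → sum 61
[20, 15, 20, 3] → sum 58
[15, 20, 3, 12] → sum 50
[20, 3, 12, 13] → sum 48
[3, 12, 13, 17] → sum 45
[12, 13, 17, 16] → sum 58
[13, 17, 16, 8] → sum 54
[17, 16, 8, 13] → sum 54
[16, 8, 13, 18] → sum 55
[8, 13, 18, 20] → sum 59
[13, 18, 20, 0] → sum 51
[18, 20, 0, 0] → sum 38
5 windows satisfy the condition.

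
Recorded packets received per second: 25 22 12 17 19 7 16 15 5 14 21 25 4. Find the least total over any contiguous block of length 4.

43

[25, 22, 12, 17] → sum 76
[22, 12, 17, 19] → sum 70
[12, 17, 19, 7] → sum 55
[17, 19, 7, 16] → sum 59
[19, 7, 16, 15] → sum 57
[7, 16, 15, 5] → sum 43
[16, 15, 5, 14] → sum 50
[15, 5, 14, 21] → sum 55
[5, 14, 21, 25] → sum 65
[14, 21, 25, 4] → sum 64
Least of these is 43.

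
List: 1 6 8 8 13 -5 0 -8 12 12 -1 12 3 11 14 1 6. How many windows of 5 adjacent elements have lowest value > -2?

6

1 6 8 8 13 → min 1  > -2 ✓
6 8 8 13 -5 → min -5
8 8 13 -5 0 → min -5
8 13 -5 0 -8 → min -8
13 -5 0 -8 12 → min -8
-5 0 -8 12 12 → min -8
0 -8 12 12 -1 → min -8
-8 12 12 -1 12 → min -8
12 12 -1 12 3 → min -1  > -2 ✓
12 -1 12 3 11 → min -1  > -2 ✓
-1 12 3 11 14 → min -1  > -2 ✓
12 3 11 14 1 → min 1  > -2 ✓
3 11 14 1 6 → min 1  > -2 ✓
6 windows satisfy the condition.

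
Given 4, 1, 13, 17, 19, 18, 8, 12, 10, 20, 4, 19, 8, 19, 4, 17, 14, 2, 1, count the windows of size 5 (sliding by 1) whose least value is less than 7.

11

4 1 13 17 19 → min 1  < 7 ✓
1 13 17 19 18 → min 1  < 7 ✓
13 17 19 18 8 → min 8
17 19 18 8 12 → min 8
19 18 8 12 10 → min 8
18 8 12 10 20 → min 8
8 12 10 20 4 → min 4  < 7 ✓
12 10 20 4 19 → min 4  < 7 ✓
10 20 4 19 8 → min 4  < 7 ✓
20 4 19 8 19 → min 4  < 7 ✓
4 19 8 19 4 → min 4  < 7 ✓
19 8 19 4 17 → min 4  < 7 ✓
8 19 4 17 14 → min 4  < 7 ✓
19 4 17 14 2 → min 2  < 7 ✓
4 17 14 2 1 → min 1  < 7 ✓
11 windows satisfy the condition.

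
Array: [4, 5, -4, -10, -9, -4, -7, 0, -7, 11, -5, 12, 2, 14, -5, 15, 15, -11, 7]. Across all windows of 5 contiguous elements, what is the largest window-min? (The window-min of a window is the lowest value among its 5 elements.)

4 5 -4 -10 -9 → min -10
5 -4 -10 -9 -4 → min -10
-4 -10 -9 -4 -7 → min -10
-10 -9 -4 -7 0 → min -10
-9 -4 -7 0 -7 → min -9
-4 -7 0 -7 11 → min -7
-7 0 -7 11 -5 → min -7
0 -7 11 -5 12 → min -7
-7 11 -5 12 2 → min -7
11 -5 12 2 14 → min -5
-5 12 2 14 -5 → min -5
12 2 14 -5 15 → min -5
2 14 -5 15 15 → min -5
14 -5 15 15 -11 → min -11
-5 15 15 -11 7 → min -11
Largest of these is -5.

-5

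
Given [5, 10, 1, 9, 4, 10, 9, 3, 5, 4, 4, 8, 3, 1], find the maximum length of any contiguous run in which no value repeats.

[5] len 1
[5, 10] len 2
[5, 10, 1] len 3
[5, 10, 1, 9] len 4
[5, 10, 1, 9, 4] len 5
[1, 9, 4, 10] len 4
[4, 10, 9] len 3
[4, 10, 9, 3] len 4
[4, 10, 9, 3, 5] len 5
[10, 9, 3, 5, 4] len 5
[4] len 1
[4, 8] len 2
[4, 8, 3] len 3
[4, 8, 3, 1] len 4
Longest all-distinct length: 5.

5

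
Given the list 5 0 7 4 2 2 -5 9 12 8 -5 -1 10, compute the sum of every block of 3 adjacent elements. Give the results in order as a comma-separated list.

Sliding a size-3 window across the 13 values:
[5, 0, 7] → sum 12
[0, 7, 4] → sum 11
[7, 4, 2] → sum 13
[4, 2, 2] → sum 8
[2, 2, -5] → sum -1
[2, -5, 9] → sum 6
[-5, 9, 12] → sum 16
[9, 12, 8] → sum 29
[12, 8, -5] → sum 15
[8, -5, -1] → sum 2
[-5, -1, 10] → sum 4

12, 11, 13, 8, -1, 6, 16, 29, 15, 2, 4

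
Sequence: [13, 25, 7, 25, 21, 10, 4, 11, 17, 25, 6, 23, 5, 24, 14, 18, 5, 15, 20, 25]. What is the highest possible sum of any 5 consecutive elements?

91

13 25 7 25 21 → sum 91
25 7 25 21 10 → sum 88
7 25 21 10 4 → sum 67
25 21 10 4 11 → sum 71
21 10 4 11 17 → sum 63
10 4 11 17 25 → sum 67
4 11 17 25 6 → sum 63
11 17 25 6 23 → sum 82
17 25 6 23 5 → sum 76
25 6 23 5 24 → sum 83
6 23 5 24 14 → sum 72
23 5 24 14 18 → sum 84
5 24 14 18 5 → sum 66
24 14 18 5 15 → sum 76
14 18 5 15 20 → sum 72
18 5 15 20 25 → sum 83
Highest of these is 91.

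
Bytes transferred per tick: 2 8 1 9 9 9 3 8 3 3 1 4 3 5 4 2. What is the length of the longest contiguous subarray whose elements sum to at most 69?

14

Extend to the right; shrink from the left whenever the sum exceeds 69:
[2] sum 2 len 1
[2, 8] sum 10 len 2
[2, 8, 1] sum 11 len 3
[2, 8, 1, 9] sum 20 len 4
[2, 8, 1, 9, 9] sum 29 len 5
[2, 8, 1, 9, 9, 9] sum 38 len 6
[2, 8, 1, 9, 9, 9, 3] sum 41 len 7
[2, 8, 1, 9, 9, 9, 3, 8] sum 49 len 8
[2, 8, 1, 9, 9, 9, 3, 8, 3] sum 52 len 9
[2, 8, 1, 9, 9, 9, 3, 8, 3, 3] sum 55 len 10
[2, 8, 1, 9, 9, 9, 3, 8, 3, 3, 1] sum 56 len 11
[2, 8, 1, 9, 9, 9, 3, 8, 3, 3, 1, 4] sum 60 len 12
[2, 8, 1, 9, 9, 9, 3, 8, 3, 3, 1, 4, 3] sum 63 len 13
[2, 8, 1, 9, 9, 9, 3, 8, 3, 3, 1, 4, 3, 5] sum 68 len 14
[1, 9, 9, 9, 3, 8, 3, 3, 1, 4, 3, 5, 4] sum 62 len 13
[1, 9, 9, 9, 3, 8, 3, 3, 1, 4, 3, 5, 4, 2] sum 64 len 14
Longest length seen: 14.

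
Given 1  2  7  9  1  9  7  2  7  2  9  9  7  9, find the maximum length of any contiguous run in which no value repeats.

4

add 1: [1] len 1
add 2: [1, 2] len 2
add 7: [1, 2, 7] len 3
add 9: [1, 2, 7, 9] len 4
add 1 (repeat 1, move left end past it): [2, 7, 9, 1] len 4
add 9 (repeat 9, move left end past it): [1, 9] len 2
add 7: [1, 9, 7] len 3
add 2: [1, 9, 7, 2] len 4
add 7 (repeat 7, move left end past it): [2, 7] len 2
add 2 (repeat 2, move left end past it): [7, 2] len 2
add 9: [7, 2, 9] len 3
add 9 (repeat 9, move left end past it): [9] len 1
add 7: [9, 7] len 2
add 9 (repeat 9, move left end past it): [7, 9] len 2
Longest all-distinct length: 4.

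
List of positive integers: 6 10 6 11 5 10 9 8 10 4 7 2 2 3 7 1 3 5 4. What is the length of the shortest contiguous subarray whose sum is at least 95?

15

add 6: running sum 6 < 95
add 10: running sum 16 < 95
add 6: running sum 22 < 95
add 11: running sum 33 < 95
add 5: running sum 38 < 95
add 10: running sum 48 < 95
add 9: running sum 57 < 95
add 8: running sum 65 < 95
add 10: running sum 75 < 95
add 4: running sum 79 < 95
add 7: running sum 86 < 95
add 2: running sum 88 < 95
add 2: running sum 90 < 95
add 3: running sum 93 < 95
add 7: shortest ending here [6, 10, 6, 11, 5, 10, 9, 8, 10, 4, 7, 2, 2, 3, 7] sum 100, len 15
add 1: shortest ending here [10, 6, 11, 5, 10, 9, 8, 10, 4, 7, 2, 2, 3, 7, 1] sum 95, len 15
add 3: shortest ending here [10, 6, 11, 5, 10, 9, 8, 10, 4, 7, 2, 2, 3, 7, 1, 3] sum 98, len 16
add 5: shortest ending here [10, 6, 11, 5, 10, 9, 8, 10, 4, 7, 2, 2, 3, 7, 1, 3, 5] sum 103, len 17
add 4: shortest ending here [6, 11, 5, 10, 9, 8, 10, 4, 7, 2, 2, 3, 7, 1, 3, 5, 4] sum 97, len 17
Shortest qualifying length: 15.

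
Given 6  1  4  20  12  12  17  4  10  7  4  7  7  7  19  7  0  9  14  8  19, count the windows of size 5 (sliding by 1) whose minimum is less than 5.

16

6 1 4 20 12 → min 1  < 5 ✓
1 4 20 12 12 → min 1  < 5 ✓
4 20 12 12 17 → min 4  < 5 ✓
20 12 12 17 4 → min 4  < 5 ✓
12 12 17 4 10 → min 4  < 5 ✓
12 17 4 10 7 → min 4  < 5 ✓
17 4 10 7 4 → min 4  < 5 ✓
4 10 7 4 7 → min 4  < 5 ✓
10 7 4 7 7 → min 4  < 5 ✓
7 4 7 7 7 → min 4  < 5 ✓
4 7 7 7 19 → min 4  < 5 ✓
7 7 7 19 7 → min 7
7 7 19 7 0 → min 0  < 5 ✓
7 19 7 0 9 → min 0  < 5 ✓
19 7 0 9 14 → min 0  < 5 ✓
7 0 9 14 8 → min 0  < 5 ✓
0 9 14 8 19 → min 0  < 5 ✓
16 windows satisfy the condition.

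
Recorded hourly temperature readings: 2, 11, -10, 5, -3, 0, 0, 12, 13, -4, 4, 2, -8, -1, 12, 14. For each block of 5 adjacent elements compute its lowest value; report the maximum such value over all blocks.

(2, 11, -10, 5, -3) → min -10
(11, -10, 5, -3, 0) → min -10
(-10, 5, -3, 0, 0) → min -10
(5, -3, 0, 0, 12) → min -3
(-3, 0, 0, 12, 13) → min -3
(0, 0, 12, 13, -4) → min -4
(0, 12, 13, -4, 4) → min -4
(12, 13, -4, 4, 2) → min -4
(13, -4, 4, 2, -8) → min -8
(-4, 4, 2, -8, -1) → min -8
(4, 2, -8, -1, 12) → min -8
(2, -8, -1, 12, 14) → min -8
Maximum of these is -3.

-3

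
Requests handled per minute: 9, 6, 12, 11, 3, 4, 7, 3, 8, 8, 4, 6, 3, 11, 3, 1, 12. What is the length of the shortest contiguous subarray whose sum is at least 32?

4

add 9: running sum 9 < 32
add 6: running sum 15 < 32
add 12: running sum 27 < 32
end 3: [9, 6, 12, 11] sum 38, len 4
end 4: [6, 12, 11, 3] sum 32, len 4
end 5: [6, 12, 11, 3, 4] sum 36, len 5
end 6: [12, 11, 3, 4, 7] sum 37, len 5
end 7: [12, 11, 3, 4, 7, 3] sum 40, len 6
end 8: [11, 3, 4, 7, 3, 8] sum 36, len 6
end 9: [3, 4, 7, 3, 8, 8] sum 33, len 6
end 10: [4, 7, 3, 8, 8, 4] sum 34, len 6
end 11: [7, 3, 8, 8, 4, 6] sum 36, len 6
end 12: [3, 8, 8, 4, 6, 3] sum 32, len 6
end 13: [8, 4, 6, 3, 11] sum 32, len 5
end 14: [8, 4, 6, 3, 11, 3] sum 35, len 6
end 15: [8, 4, 6, 3, 11, 3, 1] sum 36, len 7
end 16: [6, 3, 11, 3, 1, 12] sum 36, len 6
Shortest qualifying length: 4.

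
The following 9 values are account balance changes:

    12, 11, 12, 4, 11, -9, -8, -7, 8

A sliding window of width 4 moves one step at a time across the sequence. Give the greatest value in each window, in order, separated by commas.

Sliding a size-4 window across the 9 values:
(12, 11, 12, 4) → max 12
(11, 12, 4, 11) → max 12
(12, 4, 11, -9) → max 12
(4, 11, -9, -8) → max 11
(11, -9, -8, -7) → max 11
(-9, -8, -7, 8) → max 8

12, 12, 12, 11, 11, 8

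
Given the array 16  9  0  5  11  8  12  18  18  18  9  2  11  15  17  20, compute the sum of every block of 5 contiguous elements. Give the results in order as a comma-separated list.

41, 33, 36, 54, 67, 74, 75, 65, 58, 55, 54, 65

16 9 0 5 11 → sum 41
9 0 5 11 8 → sum 33
0 5 11 8 12 → sum 36
5 11 8 12 18 → sum 54
11 8 12 18 18 → sum 67
8 12 18 18 18 → sum 74
12 18 18 18 9 → sum 75
18 18 18 9 2 → sum 65
18 18 9 2 11 → sum 58
18 9 2 11 15 → sum 55
9 2 11 15 17 → sum 54
2 11 15 17 20 → sum 65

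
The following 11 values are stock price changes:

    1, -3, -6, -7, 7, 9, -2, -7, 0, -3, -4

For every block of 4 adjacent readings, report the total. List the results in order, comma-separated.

(1, -3, -6, -7) → sum -15
(-3, -6, -7, 7) → sum -9
(-6, -7, 7, 9) → sum 3
(-7, 7, 9, -2) → sum 7
(7, 9, -2, -7) → sum 7
(9, -2, -7, 0) → sum 0
(-2, -7, 0, -3) → sum -12
(-7, 0, -3, -4) → sum -14

-15, -9, 3, 7, 7, 0, -12, -14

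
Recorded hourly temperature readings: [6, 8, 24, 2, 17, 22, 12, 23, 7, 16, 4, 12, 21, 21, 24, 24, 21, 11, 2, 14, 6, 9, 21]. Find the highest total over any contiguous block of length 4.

90

Window sums for each of the 20 positions:
6 8 24 2 → sum 40
8 24 2 17 → sum 51
24 2 17 22 → sum 65
2 17 22 12 → sum 53
17 22 12 23 → sum 74
22 12 23 7 → sum 64
12 23 7 16 → sum 58
23 7 16 4 → sum 50
7 16 4 12 → sum 39
16 4 12 21 → sum 53
4 12 21 21 → sum 58
12 21 21 24 → sum 78
21 21 24 24 → sum 90
21 24 24 21 → sum 90
24 24 21 11 → sum 80
24 21 11 2 → sum 58
21 11 2 14 → sum 48
11 2 14 6 → sum 33
2 14 6 9 → sum 31
14 6 9 21 → sum 50
Highest of these is 90.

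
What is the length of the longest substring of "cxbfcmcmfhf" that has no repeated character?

add c: [c] len 1
add x: [c, x] len 2
add b: [c, x, b] len 3
add f: [c, x, b, f] len 4
add c (repeat c, move left end past it): [x, b, f, c] len 4
add m: [x, b, f, c, m] len 5
add c (repeat c, move left end past it): [m, c] len 2
add m (repeat m, move left end past it): [c, m] len 2
add f: [c, m, f] len 3
add h: [c, m, f, h] len 4
add f (repeat f, move left end past it): [h, f] len 2
Longest all-distinct length: 5.

5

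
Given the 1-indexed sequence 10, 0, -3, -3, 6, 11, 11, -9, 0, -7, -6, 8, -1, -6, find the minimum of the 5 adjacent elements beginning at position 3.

-3

Elements at indices 3..7: -3, -3, 6, 11, 11
min(-3, -3, 6, 11, 11) = -3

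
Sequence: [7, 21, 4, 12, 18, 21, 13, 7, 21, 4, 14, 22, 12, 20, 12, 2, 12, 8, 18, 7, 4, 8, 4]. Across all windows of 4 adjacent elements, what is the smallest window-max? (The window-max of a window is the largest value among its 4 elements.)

Each size-4 window and its max:
7 21 4 12 → max 21
21 4 12 18 → max 21
4 12 18 21 → max 21
12 18 21 13 → max 21
18 21 13 7 → max 21
21 13 7 21 → max 21
13 7 21 4 → max 21
7 21 4 14 → max 21
21 4 14 22 → max 22
4 14 22 12 → max 22
14 22 12 20 → max 22
22 12 20 12 → max 22
12 20 12 2 → max 20
20 12 2 12 → max 20
12 2 12 8 → max 12
2 12 8 18 → max 18
12 8 18 7 → max 18
8 18 7 4 → max 18
18 7 4 8 → max 18
7 4 8 4 → max 8
Smallest of these is 8.

8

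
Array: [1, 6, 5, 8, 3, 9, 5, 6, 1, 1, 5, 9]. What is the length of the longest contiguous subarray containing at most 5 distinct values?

Extend right; when distinct count exceeds 5, shrink from the left:
add 1: window [1] (1 distinct), len 1
add 6: window [1, 6] (2 distinct), len 2
add 5: window [1, 6, 5] (3 distinct), len 3
add 8: window [1, 6, 5, 8] (4 distinct), len 4
add 3: window [1, 6, 5, 8, 3] (5 distinct), len 5
add 9: window [6, 5, 8, 3, 9] (5 distinct), len 5
add 5: window [6, 5, 8, 3, 9, 5] (5 distinct), len 6
add 6: window [6, 5, 8, 3, 9, 5, 6] (5 distinct), len 7
add 1: window [3, 9, 5, 6, 1] (5 distinct), len 5
add 1: window [3, 9, 5, 6, 1, 1] (5 distinct), len 6
add 5: window [3, 9, 5, 6, 1, 1, 5] (5 distinct), len 7
add 9: window [3, 9, 5, 6, 1, 1, 5, 9] (5 distinct), len 8
Longest length with ≤5 distinct: 8.

8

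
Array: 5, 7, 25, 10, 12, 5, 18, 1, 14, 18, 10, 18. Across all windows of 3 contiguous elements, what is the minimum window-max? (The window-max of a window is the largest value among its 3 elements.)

12

5 7 25 → max 25
7 25 10 → max 25
25 10 12 → max 25
10 12 5 → max 12
12 5 18 → max 18
5 18 1 → max 18
18 1 14 → max 18
1 14 18 → max 18
14 18 10 → max 18
18 10 18 → max 18
Minimum of these is 12.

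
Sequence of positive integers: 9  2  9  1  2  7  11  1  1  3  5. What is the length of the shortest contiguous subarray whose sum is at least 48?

11

add 9: running sum 9 < 48
add 2: running sum 11 < 48
add 9: running sum 20 < 48
add 1: running sum 21 < 48
add 2: running sum 23 < 48
add 7: running sum 30 < 48
add 11: running sum 41 < 48
add 1: running sum 42 < 48
add 1: running sum 43 < 48
add 3: running sum 46 < 48
add 5: shortest ending here [9, 2, 9, 1, 2, 7, 11, 1, 1, 3, 5] sum 51, len 11
Shortest qualifying length: 11.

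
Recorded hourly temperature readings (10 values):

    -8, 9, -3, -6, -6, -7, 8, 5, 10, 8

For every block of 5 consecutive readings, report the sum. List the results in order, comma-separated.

-8 9 -3 -6 -6 → sum -14
9 -3 -6 -6 -7 → sum -13
-3 -6 -6 -7 8 → sum -14
-6 -6 -7 8 5 → sum -6
-6 -7 8 5 10 → sum 10
-7 8 5 10 8 → sum 24

-14, -13, -14, -6, 10, 24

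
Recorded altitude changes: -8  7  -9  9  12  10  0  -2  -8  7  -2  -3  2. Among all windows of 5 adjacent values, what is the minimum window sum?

-8

Each size-5 window and its sum:
-8 7 -9 9 12 → sum 11
7 -9 9 12 10 → sum 29
-9 9 12 10 0 → sum 22
9 12 10 0 -2 → sum 29
12 10 0 -2 -8 → sum 12
10 0 -2 -8 7 → sum 7
0 -2 -8 7 -2 → sum -5
-2 -8 7 -2 -3 → sum -8
-8 7 -2 -3 2 → sum -4
Minimum of these is -8.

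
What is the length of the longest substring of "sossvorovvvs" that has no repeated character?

[s] len 1
[s, o] len 2
[o, s] len 2
[s] len 1
[s, v] len 2
[s, v, o] len 3
[s, v, o, r] len 4
[r, o] len 2
[r, o, v] len 3
[v] len 1
[v] len 1
[v, s] len 2
Longest all-distinct length: 4.

4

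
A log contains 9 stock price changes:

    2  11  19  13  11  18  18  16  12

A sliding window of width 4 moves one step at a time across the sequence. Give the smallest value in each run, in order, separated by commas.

2, 11, 11, 11, 11, 12

2 11 19 13 → min 2
11 19 13 11 → min 11
19 13 11 18 → min 11
13 11 18 18 → min 11
11 18 18 16 → min 11
18 18 16 12 → min 12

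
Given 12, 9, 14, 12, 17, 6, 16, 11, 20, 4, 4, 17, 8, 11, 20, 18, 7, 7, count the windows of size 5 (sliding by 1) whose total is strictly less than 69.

[12, 9, 14, 12, 17] → sum 64  < 69 ✓
[9, 14, 12, 17, 6] → sum 58  < 69 ✓
[14, 12, 17, 6, 16] → sum 65  < 69 ✓
[12, 17, 6, 16, 11] → sum 62  < 69 ✓
[17, 6, 16, 11, 20] → sum 70
[6, 16, 11, 20, 4] → sum 57  < 69 ✓
[16, 11, 20, 4, 4] → sum 55  < 69 ✓
[11, 20, 4, 4, 17] → sum 56  < 69 ✓
[20, 4, 4, 17, 8] → sum 53  < 69 ✓
[4, 4, 17, 8, 11] → sum 44  < 69 ✓
[4, 17, 8, 11, 20] → sum 60  < 69 ✓
[17, 8, 11, 20, 18] → sum 74
[8, 11, 20, 18, 7] → sum 64  < 69 ✓
[11, 20, 18, 7, 7] → sum 63  < 69 ✓
12 windows satisfy the condition.

12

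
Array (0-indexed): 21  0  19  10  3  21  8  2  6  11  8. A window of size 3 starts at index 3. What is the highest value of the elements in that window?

21

Elements at indices 3..5: 10, 3, 21
max(10, 3, 21) = 21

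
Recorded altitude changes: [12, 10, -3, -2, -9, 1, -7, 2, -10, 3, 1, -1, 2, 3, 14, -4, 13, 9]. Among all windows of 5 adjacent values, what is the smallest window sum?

-23

[12, 10, -3, -2, -9] → sum 8
[10, -3, -2, -9, 1] → sum -3
[-3, -2, -9, 1, -7] → sum -20
[-2, -9, 1, -7, 2] → sum -15
[-9, 1, -7, 2, -10] → sum -23
[1, -7, 2, -10, 3] → sum -11
[-7, 2, -10, 3, 1] → sum -11
[2, -10, 3, 1, -1] → sum -5
[-10, 3, 1, -1, 2] → sum -5
[3, 1, -1, 2, 3] → sum 8
[1, -1, 2, 3, 14] → sum 19
[-1, 2, 3, 14, -4] → sum 14
[2, 3, 14, -4, 13] → sum 28
[3, 14, -4, 13, 9] → sum 35
Smallest of these is -23.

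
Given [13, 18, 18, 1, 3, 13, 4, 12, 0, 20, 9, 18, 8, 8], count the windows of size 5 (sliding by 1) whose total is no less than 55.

3

[13, 18, 18, 1, 3] → sum 53
[18, 18, 1, 3, 13] → sum 53
[18, 1, 3, 13, 4] → sum 39
[1, 3, 13, 4, 12] → sum 33
[3, 13, 4, 12, 0] → sum 32
[13, 4, 12, 0, 20] → sum 49
[4, 12, 0, 20, 9] → sum 45
[12, 0, 20, 9, 18] → sum 59  ≥ 55 ✓
[0, 20, 9, 18, 8] → sum 55  ≥ 55 ✓
[20, 9, 18, 8, 8] → sum 63  ≥ 55 ✓
3 windows satisfy the condition.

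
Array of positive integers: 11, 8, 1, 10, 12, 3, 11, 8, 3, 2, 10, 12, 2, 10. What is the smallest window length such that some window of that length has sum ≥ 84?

add 11: running sum 11 < 84
add 8: running sum 19 < 84
add 1: running sum 20 < 84
add 10: running sum 30 < 84
add 12: running sum 42 < 84
add 3: running sum 45 < 84
add 11: running sum 56 < 84
add 8: running sum 64 < 84
add 3: running sum 67 < 84
add 2: running sum 69 < 84
add 10: running sum 79 < 84
end 11: [11, 8, 1, 10, 12, 3, 11, 8, 3, 2, 10, 12] sum 91, len 12
end 12: [11, 8, 1, 10, 12, 3, 11, 8, 3, 2, 10, 12, 2] sum 93, len 13
end 13: [1, 10, 12, 3, 11, 8, 3, 2, 10, 12, 2, 10] sum 84, len 12
Shortest qualifying length: 12.

12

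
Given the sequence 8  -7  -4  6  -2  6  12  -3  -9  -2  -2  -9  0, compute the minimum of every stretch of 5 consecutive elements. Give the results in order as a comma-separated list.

-7, -7, -4, -3, -9, -9, -9, -9, -9

8 -7 -4 6 -2 → min -7
-7 -4 6 -2 6 → min -7
-4 6 -2 6 12 → min -4
6 -2 6 12 -3 → min -3
-2 6 12 -3 -9 → min -9
6 12 -3 -9 -2 → min -9
12 -3 -9 -2 -2 → min -9
-3 -9 -2 -2 -9 → min -9
-9 -2 -2 -9 0 → min -9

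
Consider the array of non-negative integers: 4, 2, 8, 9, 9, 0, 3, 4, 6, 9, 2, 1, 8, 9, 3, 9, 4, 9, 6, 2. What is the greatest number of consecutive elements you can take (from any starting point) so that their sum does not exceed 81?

15

[4] sum 4 len 1
[4, 2] sum 6 len 2
[4, 2, 8] sum 14 len 3
[4, 2, 8, 9] sum 23 len 4
[4, 2, 8, 9, 9] sum 32 len 5
[4, 2, 8, 9, 9, 0] sum 32 len 6
[4, 2, 8, 9, 9, 0, 3] sum 35 len 7
[4, 2, 8, 9, 9, 0, 3, 4] sum 39 len 8
[4, 2, 8, 9, 9, 0, 3, 4, 6] sum 45 len 9
[4, 2, 8, 9, 9, 0, 3, 4, 6, 9] sum 54 len 10
[4, 2, 8, 9, 9, 0, 3, 4, 6, 9, 2] sum 56 len 11
[4, 2, 8, 9, 9, 0, 3, 4, 6, 9, 2, 1] sum 57 len 12
[4, 2, 8, 9, 9, 0, 3, 4, 6, 9, 2, 1, 8] sum 65 len 13
[4, 2, 8, 9, 9, 0, 3, 4, 6, 9, 2, 1, 8, 9] sum 74 len 14
[4, 2, 8, 9, 9, 0, 3, 4, 6, 9, 2, 1, 8, 9, 3] sum 77 len 15
[8, 9, 9, 0, 3, 4, 6, 9, 2, 1, 8, 9, 3, 9] sum 80 len 14
[9, 9, 0, 3, 4, 6, 9, 2, 1, 8, 9, 3, 9, 4] sum 76 len 14
[9, 0, 3, 4, 6, 9, 2, 1, 8, 9, 3, 9, 4, 9] sum 76 len 14
[0, 3, 4, 6, 9, 2, 1, 8, 9, 3, 9, 4, 9, 6] sum 73 len 14
[0, 3, 4, 6, 9, 2, 1, 8, 9, 3, 9, 4, 9, 6, 2] sum 75 len 15
Longest length seen: 15.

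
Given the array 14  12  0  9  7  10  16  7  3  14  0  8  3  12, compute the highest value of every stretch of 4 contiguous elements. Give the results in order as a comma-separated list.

14, 12, 10, 16, 16, 16, 16, 14, 14, 14, 12

(14, 12, 0, 9) → max 14
(12, 0, 9, 7) → max 12
(0, 9, 7, 10) → max 10
(9, 7, 10, 16) → max 16
(7, 10, 16, 7) → max 16
(10, 16, 7, 3) → max 16
(16, 7, 3, 14) → max 16
(7, 3, 14, 0) → max 14
(3, 14, 0, 8) → max 14
(14, 0, 8, 3) → max 14
(0, 8, 3, 12) → max 12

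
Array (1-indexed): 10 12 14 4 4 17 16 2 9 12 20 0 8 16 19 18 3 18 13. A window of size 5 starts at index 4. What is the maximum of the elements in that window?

Elements at indices 4..8: 4, 4, 17, 16, 2
max(4, 4, 17, 16, 2) = 17

17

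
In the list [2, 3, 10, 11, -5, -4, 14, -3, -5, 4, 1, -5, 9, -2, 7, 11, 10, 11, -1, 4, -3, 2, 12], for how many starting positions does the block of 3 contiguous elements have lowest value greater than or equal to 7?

[2, 3, 10] → min 2
[3, 10, 11] → min 3
[10, 11, -5] → min -5
[11, -5, -4] → min -5
[-5, -4, 14] → min -5
[-4, 14, -3] → min -4
[14, -3, -5] → min -5
[-3, -5, 4] → min -5
[-5, 4, 1] → min -5
[4, 1, -5] → min -5
[1, -5, 9] → min -5
[-5, 9, -2] → min -5
[9, -2, 7] → min -2
[-2, 7, 11] → min -2
[7, 11, 10] → min 7  ≥ 7 ✓
[11, 10, 11] → min 10  ≥ 7 ✓
[10, 11, -1] → min -1
[11, -1, 4] → min -1
[-1, 4, -3] → min -3
[4, -3, 2] → min -3
[-3, 2, 12] → min -3
2 windows satisfy the condition.

2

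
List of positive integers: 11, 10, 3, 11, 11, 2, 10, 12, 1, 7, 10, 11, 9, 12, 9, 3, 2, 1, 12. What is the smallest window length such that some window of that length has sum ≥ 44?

add 11: running sum 11 < 44
add 10: running sum 21 < 44
add 3: running sum 24 < 44
add 11: running sum 35 < 44
add 11: shortest ending here [11, 10, 3, 11, 11] sum 46, len 5
add 2: shortest ending here [11, 10, 3, 11, 11, 2] sum 48, len 6
add 10: shortest ending here [10, 3, 11, 11, 2, 10] sum 47, len 6
add 12: shortest ending here [11, 11, 2, 10, 12] sum 46, len 5
add 1: shortest ending here [11, 11, 2, 10, 12, 1] sum 47, len 6
add 7: shortest ending here [11, 11, 2, 10, 12, 1, 7] sum 54, len 7
add 10: shortest ending here [11, 2, 10, 12, 1, 7, 10] sum 53, len 7
add 11: shortest ending here [10, 12, 1, 7, 10, 11] sum 51, len 6
add 9: shortest ending here [12, 1, 7, 10, 11, 9] sum 50, len 6
add 12: shortest ending here [7, 10, 11, 9, 12] sum 49, len 5
add 9: shortest ending here [10, 11, 9, 12, 9] sum 51, len 5
add 3: shortest ending here [11, 9, 12, 9, 3] sum 44, len 5
add 2: shortest ending here [11, 9, 12, 9, 3, 2] sum 46, len 6
add 1: shortest ending here [11, 9, 12, 9, 3, 2, 1] sum 47, len 7
add 12: shortest ending here [9, 12, 9, 3, 2, 1, 12] sum 48, len 7
Shortest qualifying length: 5.

5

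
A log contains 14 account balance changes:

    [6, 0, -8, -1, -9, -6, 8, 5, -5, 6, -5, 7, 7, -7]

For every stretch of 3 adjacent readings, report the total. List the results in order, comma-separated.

[6, 0, -8] → sum -2
[0, -8, -1] → sum -9
[-8, -1, -9] → sum -18
[-1, -9, -6] → sum -16
[-9, -6, 8] → sum -7
[-6, 8, 5] → sum 7
[8, 5, -5] → sum 8
[5, -5, 6] → sum 6
[-5, 6, -5] → sum -4
[6, -5, 7] → sum 8
[-5, 7, 7] → sum 9
[7, 7, -7] → sum 7

-2, -9, -18, -16, -7, 7, 8, 6, -4, 8, 9, 7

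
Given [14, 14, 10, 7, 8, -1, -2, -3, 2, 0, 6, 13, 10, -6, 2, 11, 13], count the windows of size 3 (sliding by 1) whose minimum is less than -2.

6

(14, 14, 10) → min 10
(14, 10, 7) → min 7
(10, 7, 8) → min 7
(7, 8, -1) → min -1
(8, -1, -2) → min -2
(-1, -2, -3) → min -3  < -2 ✓
(-2, -3, 2) → min -3  < -2 ✓
(-3, 2, 0) → min -3  < -2 ✓
(2, 0, 6) → min 0
(0, 6, 13) → min 0
(6, 13, 10) → min 6
(13, 10, -6) → min -6  < -2 ✓
(10, -6, 2) → min -6  < -2 ✓
(-6, 2, 11) → min -6  < -2 ✓
(2, 11, 13) → min 2
6 windows satisfy the condition.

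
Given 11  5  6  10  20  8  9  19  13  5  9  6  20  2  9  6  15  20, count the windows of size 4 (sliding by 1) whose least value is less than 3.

4

11 5 6 10 → min 5
5 6 10 20 → min 5
6 10 20 8 → min 6
10 20 8 9 → min 8
20 8 9 19 → min 8
8 9 19 13 → min 8
9 19 13 5 → min 5
19 13 5 9 → min 5
13 5 9 6 → min 5
5 9 6 20 → min 5
9 6 20 2 → min 2  < 3 ✓
6 20 2 9 → min 2  < 3 ✓
20 2 9 6 → min 2  < 3 ✓
2 9 6 15 → min 2  < 3 ✓
9 6 15 20 → min 6
4 windows satisfy the condition.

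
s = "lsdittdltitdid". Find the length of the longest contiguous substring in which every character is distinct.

[l] len 1
[l, s] len 2
[l, s, d] len 3
[l, s, d, i] len 4
[l, s, d, i, t] len 5
[t] len 1
[t, d] len 2
[t, d, l] len 3
[d, l, t] len 3
[d, l, t, i] len 4
[i, t] len 2
[i, t, d] len 3
[t, d, i] len 3
[i, d] len 2
Longest all-distinct length: 5.

5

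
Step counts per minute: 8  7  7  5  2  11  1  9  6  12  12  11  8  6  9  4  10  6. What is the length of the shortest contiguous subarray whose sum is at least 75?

9

add 8: running sum 8 < 75
add 7: running sum 15 < 75
add 7: running sum 22 < 75
add 5: running sum 27 < 75
add 2: running sum 29 < 75
add 11: running sum 40 < 75
add 1: running sum 41 < 75
add 9: running sum 50 < 75
add 6: running sum 56 < 75
add 12: running sum 68 < 75
add 12: shortest ending here [8, 7, 7, 5, 2, 11, 1, 9, 6, 12, 12] sum 80, len 11
add 11: shortest ending here [7, 5, 2, 11, 1, 9, 6, 12, 12, 11] sum 76, len 10
add 8: shortest ending here [5, 2, 11, 1, 9, 6, 12, 12, 11, 8] sum 77, len 10
add 6: shortest ending here [11, 1, 9, 6, 12, 12, 11, 8, 6] sum 76, len 9
add 9: shortest ending here [11, 1, 9, 6, 12, 12, 11, 8, 6, 9] sum 85, len 10
add 4: shortest ending here [9, 6, 12, 12, 11, 8, 6, 9, 4] sum 77, len 9
add 10: shortest ending here [6, 12, 12, 11, 8, 6, 9, 4, 10] sum 78, len 9
add 6: shortest ending here [12, 12, 11, 8, 6, 9, 4, 10, 6] sum 78, len 9
Shortest qualifying length: 9.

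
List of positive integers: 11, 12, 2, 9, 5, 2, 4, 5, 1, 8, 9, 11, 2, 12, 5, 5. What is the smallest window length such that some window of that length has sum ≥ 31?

Extend right; whenever the sum reaches 31, record the length and shrink from the left:
add 11: running sum 11 < 31
add 12: running sum 23 < 31
add 2: running sum 25 < 31
end 3: [11, 12, 2, 9] sum 34, len 4
end 4: [11, 12, 2, 9, 5] sum 39, len 5
end 5: [11, 12, 2, 9, 5, 2] sum 41, len 6
end 6: [12, 2, 9, 5, 2, 4] sum 34, len 6
end 7: [12, 2, 9, 5, 2, 4, 5] sum 39, len 7
end 8: [12, 2, 9, 5, 2, 4, 5, 1] sum 40, len 8
end 9: [9, 5, 2, 4, 5, 1, 8] sum 34, len 7
end 10: [5, 2, 4, 5, 1, 8, 9] sum 34, len 7
end 11: [5, 1, 8, 9, 11] sum 34, len 5
end 12: [1, 8, 9, 11, 2] sum 31, len 5
end 13: [9, 11, 2, 12] sum 34, len 4
end 14: [9, 11, 2, 12, 5] sum 39, len 5
end 15: [11, 2, 12, 5, 5] sum 35, len 5
Shortest qualifying length: 4.

4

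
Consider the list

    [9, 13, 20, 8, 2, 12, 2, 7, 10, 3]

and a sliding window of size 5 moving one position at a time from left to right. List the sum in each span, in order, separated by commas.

52, 55, 44, 31, 33, 34

(9, 13, 20, 8, 2) → sum 52
(13, 20, 8, 2, 12) → sum 55
(20, 8, 2, 12, 2) → sum 44
(8, 2, 12, 2, 7) → sum 31
(2, 12, 2, 7, 10) → sum 33
(12, 2, 7, 10, 3) → sum 34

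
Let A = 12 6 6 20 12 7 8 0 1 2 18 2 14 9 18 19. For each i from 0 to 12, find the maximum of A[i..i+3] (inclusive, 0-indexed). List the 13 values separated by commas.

12 6 6 20 → max 20
6 6 20 12 → max 20
6 20 12 7 → max 20
20 12 7 8 → max 20
12 7 8 0 → max 12
7 8 0 1 → max 8
8 0 1 2 → max 8
0 1 2 18 → max 18
1 2 18 2 → max 18
2 18 2 14 → max 18
18 2 14 9 → max 18
2 14 9 18 → max 18
14 9 18 19 → max 19

20, 20, 20, 20, 12, 8, 8, 18, 18, 18, 18, 18, 19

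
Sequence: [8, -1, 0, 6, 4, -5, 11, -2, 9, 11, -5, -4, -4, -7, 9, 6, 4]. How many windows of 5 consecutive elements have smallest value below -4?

12

8 -1 0 6 4 → min -1
-1 0 6 4 -5 → min -5  < -4 ✓
0 6 4 -5 11 → min -5  < -4 ✓
6 4 -5 11 -2 → min -5  < -4 ✓
4 -5 11 -2 9 → min -5  < -4 ✓
-5 11 -2 9 11 → min -5  < -4 ✓
11 -2 9 11 -5 → min -5  < -4 ✓
-2 9 11 -5 -4 → min -5  < -4 ✓
9 11 -5 -4 -4 → min -5  < -4 ✓
11 -5 -4 -4 -7 → min -7  < -4 ✓
-5 -4 -4 -7 9 → min -7  < -4 ✓
-4 -4 -7 9 6 → min -7  < -4 ✓
-4 -7 9 6 4 → min -7  < -4 ✓
12 windows satisfy the condition.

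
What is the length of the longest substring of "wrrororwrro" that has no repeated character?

[w] len 1
[w, r] len 2
[r] len 1
[r, o] len 2
[o, r] len 2
[r, o] len 2
[o, r] len 2
[o, r, w] len 3
[w, r] len 2
[r] len 1
[r, o] len 2
Longest all-distinct length: 3.

3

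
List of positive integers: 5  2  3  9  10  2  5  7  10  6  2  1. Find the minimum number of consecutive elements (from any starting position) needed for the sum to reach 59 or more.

Extend right; whenever the sum reaches 59, record the length and shrink from the left:
add 5: running sum 5 < 59
add 2: running sum 7 < 59
add 3: running sum 10 < 59
add 9: running sum 19 < 59
add 10: running sum 29 < 59
add 2: running sum 31 < 59
add 5: running sum 36 < 59
add 7: running sum 43 < 59
add 10: running sum 53 < 59
add 6: shortest ending here [5, 2, 3, 9, 10, 2, 5, 7, 10, 6] sum 59, len 10
add 2: shortest ending here [5, 2, 3, 9, 10, 2, 5, 7, 10, 6, 2] sum 61, len 11
add 1: shortest ending here [5, 2, 3, 9, 10, 2, 5, 7, 10, 6, 2, 1] sum 62, len 12
Shortest qualifying length: 10.

10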